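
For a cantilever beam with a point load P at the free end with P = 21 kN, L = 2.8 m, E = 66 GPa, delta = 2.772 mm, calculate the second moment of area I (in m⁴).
Model: a cantilever beam with a point load P at the free end, so delta = (P·L^3) / (3·E·I).
Solve for I: I = (P·L^3) / (3·delta·E).
Convert to SI units:
  P = 21 kN = 21000 N
  E = 66 GPa = 6.6 × 10¹⁰ Pa
  delta = 2.772 mm = 0.002772 m
Substitute:
  I = (21000 × 2.8^3) / (3 × 0.002772 × (6.6 × 10¹⁰))
  I = 0.0008399 m⁴
Final answer: I = 0.0008399 m⁴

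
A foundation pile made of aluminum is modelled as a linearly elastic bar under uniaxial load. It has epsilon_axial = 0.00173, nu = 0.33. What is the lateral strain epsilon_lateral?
Model: a linearly elastic bar under uniaxial load, so epsilon_lateral = -nu·epsilon_axial.
Substitute:
  epsilon_lateral = -(0.33 × 0.00173)
  epsilon_lateral = -0.0005709
Final answer: epsilon_lateral = -0.0005709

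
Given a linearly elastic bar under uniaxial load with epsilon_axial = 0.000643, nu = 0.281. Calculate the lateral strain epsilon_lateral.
Model: a linearly elastic bar under uniaxial load, so epsilon_lateral = -nu·epsilon_axial.
Substitute:
  epsilon_lateral = -(0.281 × 0.000643)
  epsilon_lateral = -0.0001807
Final answer: epsilon_lateral = -0.0001807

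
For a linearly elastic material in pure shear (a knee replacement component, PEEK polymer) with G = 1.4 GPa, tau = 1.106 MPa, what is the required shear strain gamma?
Model: a linearly elastic material in pure shear, so tau = G·gamma.
Solve for gamma: gamma = tau / G.
Convert to SI units:
  G = 1.4 GPa = 1.4 × 10⁹ Pa
  tau = 1.106 MPa = 1.106 × 10⁶ Pa
Substitute:
  gamma = (1.106 × 10⁶) / (1.4 × 10⁹)
  gamma = 0.00079
Final answer: gamma = 0.00079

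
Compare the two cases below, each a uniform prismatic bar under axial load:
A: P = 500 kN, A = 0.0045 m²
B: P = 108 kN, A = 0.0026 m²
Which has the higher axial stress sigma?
Model: a uniform prismatic bar under axial load, so sigma = P / A (SI units).
  A: sigma = 500000 / 0.0045 = 1.111 × 10⁸ Pa = 111.1 MPa
  B: sigma = 108000 / 0.0026 = 4.154 × 10⁷ Pa = 41.54 MPa
111.1 MPa > 41.54 MPa, so A is larger.
Final answer: A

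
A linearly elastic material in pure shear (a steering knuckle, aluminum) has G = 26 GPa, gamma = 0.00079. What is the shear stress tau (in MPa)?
Model: a linearly elastic material in pure shear, so tau = G·gamma.
Convert to SI units:
  G = 26 GPa = 2.6 × 10¹⁰ Pa
Substitute:
  tau = (2.6 × 10¹⁰) × 0.00079
  tau = 2.054 × 10⁷ Pa
Convert: tau = 2.054 × 10⁷ Pa = 20.54 MPa
Final answer: tau = 20.54 MPa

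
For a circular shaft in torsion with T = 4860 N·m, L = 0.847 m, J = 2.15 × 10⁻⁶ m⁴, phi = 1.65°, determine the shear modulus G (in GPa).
Model: a circular shaft in torsion, so phi = (T·L) / (G·J).
Solve for G: G = (T·L) / (phi·J).
Convert to SI units:
  phi = 1.65° = 0.0288 rad
Substitute:
  G = (4860 × 0.847) / (0.0288 × (2.15 × 10⁻⁶))
  G = 6.648 × 10¹⁰ Pa
Convert: G = 6.648 × 10¹⁰ Pa = 66.48 GPa
Final answer: G = 66.48 GPa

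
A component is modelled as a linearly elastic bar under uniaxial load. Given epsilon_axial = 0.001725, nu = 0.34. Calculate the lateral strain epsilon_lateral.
Model: a linearly elastic bar under uniaxial load, so epsilon_lateral = -nu·epsilon_axial.
Substitute:
  epsilon_lateral = -(0.34 × 0.001725)
  epsilon_lateral = -0.0005865
Final answer: epsilon_lateral = -0.0005865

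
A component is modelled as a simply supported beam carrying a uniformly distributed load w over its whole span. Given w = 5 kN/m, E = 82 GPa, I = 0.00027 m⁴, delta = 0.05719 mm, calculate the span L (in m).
Model: a simply supported beam carrying a uniformly distributed load w over its whole span, so delta = (5·w·L^4) / (384·E·I).
Solve for L: L = ((384·delta·E·I) / (5·w))^(1/4).
Convert to SI units:
  w = 5 kN/m = 5000 N/m
  E = 82 GPa = 8.2 × 10¹⁰ Pa
  delta = 0.05719 mm = 5.719 × 10⁻⁵ m
Substitute:
  L = ((384 × (5.719 × 10⁻⁵) × (8.2 × 10¹⁰) × 0.00027) / (5 × 5000))^(1/4)
  L = 2.1 m
Final answer: L = 2.1 m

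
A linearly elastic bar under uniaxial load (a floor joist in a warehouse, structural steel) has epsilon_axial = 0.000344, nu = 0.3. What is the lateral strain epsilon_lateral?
Model: a linearly elastic bar under uniaxial load, so epsilon_lateral = -nu·epsilon_axial.
Substitute:
  epsilon_lateral = -(0.3 × 0.000344)
  epsilon_lateral = -0.0001032
Final answer: epsilon_lateral = -0.0001032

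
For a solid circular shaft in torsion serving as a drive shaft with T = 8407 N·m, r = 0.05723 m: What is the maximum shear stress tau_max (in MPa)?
Model: a solid circular shaft in torsion, so tau_max = (2·T) / (π·r^3).
Substitute:
  tau_max = (2 × 8407) / (π × 0.05723^3)
  tau_max = 2.855 × 10⁷ Pa
Convert: tau_max = 2.855 × 10⁷ Pa = 28.55 MPa
Final answer: tau_max = 28.55 MPa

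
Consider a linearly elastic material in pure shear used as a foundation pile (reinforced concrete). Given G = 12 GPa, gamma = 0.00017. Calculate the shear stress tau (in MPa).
Model: a linearly elastic material in pure shear, so tau = G·gamma.
Convert to SI units:
  G = 12 GPa = 1.2 × 10¹⁰ Pa
Substitute:
  tau = (1.2 × 10¹⁰) × 0.00017
  tau = 2.04 × 10⁶ Pa
Convert: tau = 2.04 × 10⁶ Pa = 2.04 MPa
Final answer: tau = 2.04 MPa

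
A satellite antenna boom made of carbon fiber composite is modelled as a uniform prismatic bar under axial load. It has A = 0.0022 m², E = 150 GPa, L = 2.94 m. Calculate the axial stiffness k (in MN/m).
Model: a uniform prismatic bar under axial load, so k = (A·E) / L.
Convert to SI units:
  E = 150 GPa = 1.5 × 10¹¹ Pa
Substitute:
  k = (0.0022 × (1.5 × 10¹¹)) / 2.94
  k = 1.122 × 10⁸ N/m
Convert: k = 1.122 × 10⁸ N/m = 112.2 MN/m
Final answer: k = 112.2 MN/m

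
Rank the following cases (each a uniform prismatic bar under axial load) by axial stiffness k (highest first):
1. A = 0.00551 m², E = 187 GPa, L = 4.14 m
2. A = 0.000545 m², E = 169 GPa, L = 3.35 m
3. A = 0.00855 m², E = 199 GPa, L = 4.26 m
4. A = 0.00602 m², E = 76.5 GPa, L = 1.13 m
Model: a uniform prismatic bar under axial load, so k = (A·E) / L (SI units).
  Case 1: k = (0.00551 × (1.87 × 10¹¹)) / 4.14 = 2.489 × 10⁸ N/m = 248.9 MN/m
  Case 2: k = (0.000545 × (1.69 × 10¹¹)) / 3.35 = 2.749 × 10⁷ N/m = 27.49 MN/m
  Case 3: k = (0.00855 × (1.99 × 10¹¹)) / 4.26 = 3.994 × 10⁸ N/m = 399.4 MN/m
  Case 4: k = (0.00602 × (7.65 × 10¹⁰)) / 1.13 = 4.075 × 10⁸ N/m = 407.5 MN/m
Ordering: 407.5 MN/m (case 4) > 399.4 MN/m (case 3) > 248.9 MN/m (case 1) > 27.49 MN/m (case 2)
Final answer: 4, 3, 1, 2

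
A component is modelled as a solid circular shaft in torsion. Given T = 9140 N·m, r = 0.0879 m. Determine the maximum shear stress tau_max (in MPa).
Model: a solid circular shaft in torsion, so tau_max = (2·T) / (π·r^3).
Substitute:
  tau_max = (2 × 9140) / (π × 0.0879^3)
  tau_max = 8.568 × 10⁶ Pa
Convert: tau_max = 8.568 × 10⁶ Pa = 8.568 MPa
Final answer: tau_max = 8.568 MPa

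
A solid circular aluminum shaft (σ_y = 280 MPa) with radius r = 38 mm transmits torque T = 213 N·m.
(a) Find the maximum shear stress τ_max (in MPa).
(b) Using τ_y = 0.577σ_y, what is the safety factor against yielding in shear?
(a) For a solid circular shaft, τ_max = T·r/J with J = π·r^4/2, i.e. τ_max = 2·T / (π·r^3). Convert r = 38 mm = 0.038 m.
  τ_max = (2 × 213) / (π × 0.038^3) = 2.471 × 10⁶ Pa = 2.471 MPa
(b) τ_y = 0.577 × 280 = 161.56 MPa
  SF = τ_y/τ_max = 161.56 / 2.471 = 65.38
Final answer: (a) τ_max = 2.471 MPa, (b) SF = 65.38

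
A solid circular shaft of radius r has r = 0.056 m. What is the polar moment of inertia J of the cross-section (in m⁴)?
Model: a solid circular shaft of radius r, so J = (π·r^4) / 2.
Substitute:
  J = (π × 0.056^4) / 2
  J = 1.545 × 10⁻⁵ m⁴
Final answer: J = 1.545 × 10⁻⁵ m⁴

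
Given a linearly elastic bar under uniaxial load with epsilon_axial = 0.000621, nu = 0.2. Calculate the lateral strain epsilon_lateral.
Model: a linearly elastic bar under uniaxial load, so epsilon_lateral = -nu·epsilon_axial.
Substitute:
  epsilon_lateral = -(0.2 × 0.000621)
  epsilon_lateral = -0.0001242
Final answer: epsilon_lateral = -0.0001242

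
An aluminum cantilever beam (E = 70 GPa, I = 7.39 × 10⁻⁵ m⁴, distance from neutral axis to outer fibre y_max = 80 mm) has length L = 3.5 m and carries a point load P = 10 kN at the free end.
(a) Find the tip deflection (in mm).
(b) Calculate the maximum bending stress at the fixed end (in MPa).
(a) Tip deflection of a cantilever with an end point load: δ = P·L^3 / (3·E·I). Convert P = 10 kN = 10000 N, E = 70 GPa = 7 × 10¹⁰ Pa.
  δ = (10000 × 3.5^3) / (3 × (7 × 10¹⁰) × (7.39 × 10⁻⁵)) = 0.02763 m = 27.63 mm
(b) Maximum bending moment at the fixed end: M = P·L = 10000 × 3.5 = 35000 N·m. Convert y_max = 80 mm = 0.08 m.
  σ = M·y_max / I = (35000 × 0.08) / (7.39 × 10⁻⁵) = 3.789 × 10⁷ Pa = 37.89 MPa
Final answer: (a) δ = 27.63 mm, (b) σ = 37.89 MPa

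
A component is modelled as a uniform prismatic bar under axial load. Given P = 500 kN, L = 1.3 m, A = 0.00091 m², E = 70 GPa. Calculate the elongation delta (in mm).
Model: a uniform prismatic bar under axial load, so delta = (P·L) / (A·E).
Convert to SI units:
  P = 500 kN = 500000 N
  E = 70 GPa = 7 × 10¹⁰ Pa
Substitute:
  delta = (500000 × 1.3) / (0.00091 × (7 × 10¹⁰))
  delta = 0.0102 m
Convert: delta = 0.0102 m = 10.2 mm
Final answer: delta = 10.2 mm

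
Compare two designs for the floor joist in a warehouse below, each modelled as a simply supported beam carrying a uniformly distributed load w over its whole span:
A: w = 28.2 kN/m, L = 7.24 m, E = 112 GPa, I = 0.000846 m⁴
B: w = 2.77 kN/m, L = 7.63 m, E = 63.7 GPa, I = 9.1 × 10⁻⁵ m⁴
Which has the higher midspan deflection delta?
Model: a simply supported beam carrying a uniformly distributed load w over its whole span, so delta = (5·w·L^4) / (384·E·I) (SI units).
  A: delta = (5 × 28200 × 7.24^4) / (384 × (1.12 × 10¹¹) × 0.000846) = 0.01065 m = 10.65 mm
  B: delta = (5 × 2770 × 7.63^4) / (384 × (6.37 × 10¹⁰) × (9.1 × 10⁻⁵)) = 0.02109 m = 21.09 mm
21.09 mm > 10.65 mm, so B is larger.
Final answer: B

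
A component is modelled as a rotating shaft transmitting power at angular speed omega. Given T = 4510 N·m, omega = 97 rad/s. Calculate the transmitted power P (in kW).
Model: a rotating shaft transmitting power at angular speed omega, so P = T·omega.
Substitute:
  P = 4510 × 97
  P = 437500 W
Convert: P = 437500 W = 437.5 kW
Final answer: P = 437.5 kW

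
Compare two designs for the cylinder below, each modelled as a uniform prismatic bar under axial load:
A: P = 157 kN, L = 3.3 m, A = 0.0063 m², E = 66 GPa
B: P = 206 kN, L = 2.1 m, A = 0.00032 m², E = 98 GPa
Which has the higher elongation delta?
Model: a uniform prismatic bar under axial load, so delta = (P·L) / (A·E) (SI units).
  A: delta = (157000 × 3.3) / (0.0063 × (6.6 × 10¹⁰)) = 0.001246 m = 1.246 mm
  B: delta = (206000 × 2.1) / (0.00032 × (9.8 × 10¹⁰)) = 0.01379 m = 13.79 mm
13.79 mm > 1.246 mm, so B is larger.
Final answer: B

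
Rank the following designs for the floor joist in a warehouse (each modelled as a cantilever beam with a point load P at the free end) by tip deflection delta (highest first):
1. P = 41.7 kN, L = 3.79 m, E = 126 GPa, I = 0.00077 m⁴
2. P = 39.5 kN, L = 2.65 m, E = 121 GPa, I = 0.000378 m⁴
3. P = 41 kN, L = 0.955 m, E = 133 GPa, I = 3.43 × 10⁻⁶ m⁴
Model: a cantilever beam with a point load P at the free end, so delta = (P·L^3) / (3·E·I) (SI units).
  Case 1: delta = (41700 × 3.79^3) / (3 × (1.26 × 10¹¹) × 0.00077) = 0.0078 m = 7.8 mm
  Case 2: delta = (39500 × 2.65^3) / (3 × (1.21 × 10¹¹) × 0.000378) = 0.005357 m = 5.357 mm
  Case 3: delta = (41000 × 0.955^3) / (3 × (1.33 × 10¹¹) × (3.43 × 10⁻⁶)) = 0.02609 m = 26.09 mm
Ordering: 26.09 mm (case 3) > 7.8 mm (case 1) > 5.357 mm (case 2)
Final answer: 3, 1, 2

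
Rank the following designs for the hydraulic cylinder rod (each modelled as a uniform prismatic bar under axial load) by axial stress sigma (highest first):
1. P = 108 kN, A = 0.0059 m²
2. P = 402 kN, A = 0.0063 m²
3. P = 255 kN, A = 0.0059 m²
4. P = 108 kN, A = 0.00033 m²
Model: a uniform prismatic bar under axial load, so sigma = P / A (SI units).
  Case 1: sigma = 108000 / 0.0059 = 1.831 × 10⁷ Pa = 18.31 MPa
  Case 2: sigma = 402000 / 0.0063 = 6.381 × 10⁷ Pa = 63.81 MPa
  Case 3: sigma = 255000 / 0.0059 = 4.322 × 10⁷ Pa = 43.22 MPa
  Case 4: sigma = 108000 / 0.00033 = 3.273 × 10⁸ Pa = 327.3 MPa
Ordering: 327.3 MPa (case 4) > 63.81 MPa (case 2) > 43.22 MPa (case 3) > 18.31 MPa (case 1)
Final answer: 4, 2, 3, 1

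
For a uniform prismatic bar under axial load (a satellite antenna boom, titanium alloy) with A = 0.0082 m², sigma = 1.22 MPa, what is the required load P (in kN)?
Model: a uniform prismatic bar under axial load, so sigma = P / A.
Solve for P: P = sigma·A.
Convert to SI units:
  sigma = 1.22 MPa = 1.22 × 10⁶ Pa
Substitute:
  P = (1.22 × 10⁶) × 0.0082
  P = 10000 N
Convert: P = 10000 N = 10 kN
Final answer: P = 10 kN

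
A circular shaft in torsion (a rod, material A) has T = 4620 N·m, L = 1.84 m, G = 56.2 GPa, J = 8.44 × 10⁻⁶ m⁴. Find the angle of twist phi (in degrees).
Model: a circular shaft in torsion, so phi = (T·L) / (G·J).
Convert to SI units:
  G = 56.2 GPa = 5.62 × 10¹⁰ Pa
Substitute:
  phi = (4620 × 1.84) / ((5.62 × 10¹⁰) × (8.44 × 10⁻⁶))
  phi = 0.01792 rad
Convert to degrees: phi = 0.01792 × 180/π = 1.027°
Final answer: phi = 1.027°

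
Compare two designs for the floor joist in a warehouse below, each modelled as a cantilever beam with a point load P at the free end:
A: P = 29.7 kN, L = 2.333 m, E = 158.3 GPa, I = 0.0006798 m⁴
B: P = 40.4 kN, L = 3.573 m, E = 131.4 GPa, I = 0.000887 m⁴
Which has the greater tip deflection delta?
Model: a cantilever beam with a point load P at the free end, so delta = (P·L^3) / (3·E·I) (SI units).
  A: delta = (29700 × 2.333^3) / (3 × (1.583 × 10¹¹) × 0.0006798) = 0.001168 m = 1.168 mm
  B: delta = (40400 × 3.573^3) / (3 × (1.314 × 10¹¹) × 0.000887) = 0.00527 m = 5.27 mm
5.27 mm > 1.168 mm, so B is larger.
Final answer: B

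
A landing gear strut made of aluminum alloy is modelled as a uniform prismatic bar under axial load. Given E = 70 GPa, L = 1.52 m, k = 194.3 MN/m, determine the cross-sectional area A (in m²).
Model: a uniform prismatic bar under axial load, so k = (A·E) / L.
Solve for A: A = (k·L) / E.
Convert to SI units:
  E = 70 GPa = 7 × 10¹⁰ Pa
  k = 194.3 MN/m = 1.943 × 10⁸ N/m
Substitute:
  A = ((1.943 × 10⁸) × 1.52) / (7 × 10¹⁰)
  A = 0.004219 m²
Final answer: A = 0.004219 m²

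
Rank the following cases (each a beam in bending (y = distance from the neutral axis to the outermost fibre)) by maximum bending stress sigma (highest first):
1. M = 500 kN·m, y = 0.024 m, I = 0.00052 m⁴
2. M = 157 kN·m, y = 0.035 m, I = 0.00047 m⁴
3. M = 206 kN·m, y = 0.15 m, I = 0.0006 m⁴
Model: a beam in bending (y = distance from the neutral axis to the outermost fibre), so sigma = (M·y) / I (SI units).
  Case 1: sigma = (500000 × 0.024) / 0.00052 = 2.308 × 10⁷ Pa = 23.08 MPa
  Case 2: sigma = (157000 × 0.035) / 0.00047 = 1.169 × 10⁷ Pa = 11.69 MPa
  Case 3: sigma = (206000 × 0.15) / 0.0006 = 5.15 × 10⁷ Pa = 51.5 MPa
Ordering: 51.5 MPa (case 3) > 23.08 MPa (case 1) > 11.69 MPa (case 2)
Final answer: 3, 1, 2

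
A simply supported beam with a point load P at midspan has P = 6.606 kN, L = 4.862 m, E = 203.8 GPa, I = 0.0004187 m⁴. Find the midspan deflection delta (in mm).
Model: a simply supported beam with a point load P at midspan, so delta = (P·L^3) / (48·E·I).
Convert to SI units:
  P = 6.606 kN = 6606 N
  E = 203.8 GPa = 2.038 × 10¹¹ Pa
Substitute:
  delta = (6606 × 4.862^3) / (48 × (2.038 × 10¹¹) × 0.0004187)
  delta = 0.0001854 m
Convert: delta = 0.0001854 m = 0.1854 mm
Final answer: delta = 0.1854 mm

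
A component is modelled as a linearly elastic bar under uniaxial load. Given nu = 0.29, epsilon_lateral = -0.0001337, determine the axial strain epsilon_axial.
Model: a linearly elastic bar under uniaxial load, so epsilon_lateral = -nu·epsilon_axial.
Solve for epsilon_axial: epsilon_axial = -epsilon_lateral / nu.
Substitute:
  epsilon_axial = -(-0.0001337) / 0.29
  epsilon_axial = 0.000461
Final answer: epsilon_axial = 0.000461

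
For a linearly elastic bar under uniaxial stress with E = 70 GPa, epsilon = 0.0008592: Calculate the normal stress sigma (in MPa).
Model: a linearly elastic bar under uniaxial stress, so sigma = E·epsilon.
Convert to SI units:
  E = 70 GPa = 7 × 10¹⁰ Pa
Substitute:
  sigma = (7 × 10¹⁰) × 0.0008592
  sigma = 6.014 × 10⁷ Pa
Convert: sigma = 6.014 × 10⁷ Pa = 60.14 MPa
Final answer: sigma = 60.14 MPa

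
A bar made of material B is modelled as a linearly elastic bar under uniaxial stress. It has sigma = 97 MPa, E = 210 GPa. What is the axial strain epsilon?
Model: a linearly elastic bar under uniaxial stress, so epsilon = sigma / E.
Convert to SI units:
  sigma = 97 MPa = 9.7 × 10⁷ Pa
  E = 210 GPa = 2.1 × 10¹¹ Pa
Substitute:
  epsilon = (9.7 × 10⁷) / (2.1 × 10¹¹)
  epsilon = 0.0004619
Final answer: epsilon = 0.0004619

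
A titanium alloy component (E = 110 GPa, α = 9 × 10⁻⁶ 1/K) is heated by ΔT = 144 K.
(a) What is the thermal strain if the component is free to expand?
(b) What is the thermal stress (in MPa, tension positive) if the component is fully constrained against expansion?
(a) Free thermal strain ε_th = α·ΔT = (9 × 10⁻⁶) × 144 = 0.001296
(b) Fully constrained, the expansion is suppressed, so σ = -E·α·ΔT. Convert E = 110 GPa = 1.1 × 10¹¹ Pa.
  σ = -(1.1 × 10¹¹) × (9 × 10⁻⁶) × 144 = -1.426 × 10⁸ Pa = -142.6 MPa (compressive)
Final answer: (a) ε_th = 0.001296, (b) σ = -142.6 MPa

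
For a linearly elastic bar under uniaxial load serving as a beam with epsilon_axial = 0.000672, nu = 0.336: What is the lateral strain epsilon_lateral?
Model: a linearly elastic bar under uniaxial load, so epsilon_lateral = -nu·epsilon_axial.
Substitute:
  epsilon_lateral = -(0.336 × 0.000672)
  epsilon_lateral = -0.0002258
Final answer: epsilon_lateral = -0.0002258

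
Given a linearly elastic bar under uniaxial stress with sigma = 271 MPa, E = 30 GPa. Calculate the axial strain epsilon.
Model: a linearly elastic bar under uniaxial stress, so epsilon = sigma / E.
Convert to SI units:
  sigma = 271 MPa = 2.71 × 10⁸ Pa
  E = 30 GPa = 3 × 10¹⁰ Pa
Substitute:
  epsilon = (2.71 × 10⁸) / (3 × 10¹⁰)
  epsilon = 0.009033
Final answer: epsilon = 0.009033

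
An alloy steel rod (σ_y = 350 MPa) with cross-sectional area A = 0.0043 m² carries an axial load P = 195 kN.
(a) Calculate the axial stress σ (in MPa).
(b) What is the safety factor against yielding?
(a) Axial stress σ = P/A. Convert P = 195 kN = 195000 N.
  σ = 195000 / 0.0043 = 4.535 × 10⁷ Pa = 45.35 MPa
(b) Safety factor SF = σ_y/σ = 350 / 45.35 = 7.718
Final answer: (a) σ = 45.35 MPa, (b) SF = 7.718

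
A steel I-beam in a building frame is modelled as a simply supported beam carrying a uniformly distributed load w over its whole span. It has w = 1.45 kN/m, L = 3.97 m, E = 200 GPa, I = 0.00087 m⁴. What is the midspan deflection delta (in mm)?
Model: a simply supported beam carrying a uniformly distributed load w over its whole span, so delta = (5·w·L^4) / (384·E·I).
Convert to SI units:
  w = 1.45 kN/m = 1450 N/m
  E = 200 GPa = 2 × 10¹¹ Pa
Substitute:
  delta = (5 × 1450 × 3.97^4) / (384 × (2 × 10¹¹) × 0.00087)
  delta = 2.695 × 10⁻⁵ m
Convert: delta = 2.695 × 10⁻⁵ m = 0.02695 mm
Final answer: delta = 0.02695 mm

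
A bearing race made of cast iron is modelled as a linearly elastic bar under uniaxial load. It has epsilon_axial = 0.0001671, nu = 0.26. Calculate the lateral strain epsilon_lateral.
Model: a linearly elastic bar under uniaxial load, so epsilon_lateral = -nu·epsilon_axial.
Substitute:
  epsilon_lateral = -(0.26 × 0.0001671)
  epsilon_lateral = -4.345 × 10⁻⁵
Final answer: epsilon_lateral = -4.345 × 10⁻⁵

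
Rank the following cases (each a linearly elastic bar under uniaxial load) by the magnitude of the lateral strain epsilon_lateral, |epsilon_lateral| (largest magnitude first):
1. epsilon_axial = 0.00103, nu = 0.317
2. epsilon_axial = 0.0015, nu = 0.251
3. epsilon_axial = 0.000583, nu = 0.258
Model: a linearly elastic bar under uniaxial load, so epsilon_lateral = -nu·epsilon_axial (SI units).
  Case 1: epsilon_lateral = -(0.317 × 0.00103) = -0.0003265
  Case 2: epsilon_lateral = -(0.251 × 0.0015) = -0.0003765
  Case 3: epsilon_lateral = -(0.258 × 0.000583) = -0.0001504
Ordering by |epsilon_lateral|: 0.0003765 (case 2) > 0.0003265 (case 1) > 0.0001504 (case 3)
Final answer: 2, 1, 3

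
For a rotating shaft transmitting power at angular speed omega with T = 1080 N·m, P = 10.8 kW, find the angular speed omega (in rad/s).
Model: a rotating shaft transmitting power at angular speed omega, so P = T·omega.
Solve for omega: omega = P / T.
Convert to SI units:
  P = 10.8 kW = 10800 W
Substitute:
  omega = 10800 / 1080
  omega = 10 rad/s
Final answer: omega = 10 rad/s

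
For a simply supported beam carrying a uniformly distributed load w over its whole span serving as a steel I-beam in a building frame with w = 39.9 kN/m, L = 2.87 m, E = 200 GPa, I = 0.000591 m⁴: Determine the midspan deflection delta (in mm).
Model: a simply supported beam carrying a uniformly distributed load w over its whole span, so delta = (5·w·L^4) / (384·E·I).
Convert to SI units:
  w = 39.9 kN/m = 39900 N/m
  E = 200 GPa = 2 × 10¹¹ Pa
Substitute:
  delta = (5 × 39900 × 2.87^4) / (384 × (2 × 10¹¹) × 0.000591)
  delta = 0.0002982 m
Convert: delta = 0.0002982 m = 0.2982 mm
Final answer: delta = 0.2982 mm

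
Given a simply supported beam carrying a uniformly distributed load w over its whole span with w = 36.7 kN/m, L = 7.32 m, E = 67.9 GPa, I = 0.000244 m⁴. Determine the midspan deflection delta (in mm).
Model: a simply supported beam carrying a uniformly distributed load w over its whole span, so delta = (5·w·L^4) / (384·E·I).
Convert to SI units:
  w = 36.7 kN/m = 36700 N/m
  E = 67.9 GPa = 6.79 × 10¹⁰ Pa
Substitute:
  delta = (5 × 36700 × 7.32^4) / (384 × (6.79 × 10¹⁰) × 0.000244)
  delta = 0.08281 m
Convert: delta = 0.08281 m = 82.81 mm
Final answer: delta = 82.81 mm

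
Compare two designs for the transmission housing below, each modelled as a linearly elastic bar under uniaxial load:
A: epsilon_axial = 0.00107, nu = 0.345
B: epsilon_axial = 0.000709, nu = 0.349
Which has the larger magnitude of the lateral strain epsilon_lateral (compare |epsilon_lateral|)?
Model: a linearly elastic bar under uniaxial load, so epsilon_lateral = -nu·epsilon_axial (SI units).
  A: epsilon_lateral = -(0.345 × 0.00107) = -0.0003691
  B: epsilon_lateral = -(0.349 × 0.000709) = -0.0002474
|epsilon_lateral|: A = 0.0003691, B = 0.0002474, so A is larger in magnitude.
Final answer: A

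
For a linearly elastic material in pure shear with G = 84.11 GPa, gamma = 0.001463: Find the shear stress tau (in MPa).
Model: a linearly elastic material in pure shear, so tau = G·gamma.
Convert to SI units:
  G = 84.11 GPa = 8.411 × 10¹⁰ Pa
Substitute:
  tau = (8.411 × 10¹⁰) × 0.001463
  tau = 1.231 × 10⁸ Pa
Convert: tau = 1.231 × 10⁸ Pa = 123.1 MPa
Final answer: tau = 123.1 MPa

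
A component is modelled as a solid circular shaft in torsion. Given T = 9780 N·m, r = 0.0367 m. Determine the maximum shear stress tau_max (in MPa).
Model: a solid circular shaft in torsion, so tau_max = (2·T) / (π·r^3).
Substitute:
  tau_max = (2 × 9780) / (π × 0.0367^3)
  tau_max = 1.26 × 10⁸ Pa
Convert: tau_max = 1.26 × 10⁸ Pa = 126 MPa
Final answer: tau_max = 126 MPa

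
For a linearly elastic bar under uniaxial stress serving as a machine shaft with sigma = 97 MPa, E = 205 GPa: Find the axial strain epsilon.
Model: a linearly elastic bar under uniaxial stress, so epsilon = sigma / E.
Convert to SI units:
  sigma = 97 MPa = 9.7 × 10⁷ Pa
  E = 205 GPa = 2.05 × 10¹¹ Pa
Substitute:
  epsilon = (9.7 × 10⁷) / (2.05 × 10¹¹)
  epsilon = 0.0004732
Final answer: epsilon = 0.0004732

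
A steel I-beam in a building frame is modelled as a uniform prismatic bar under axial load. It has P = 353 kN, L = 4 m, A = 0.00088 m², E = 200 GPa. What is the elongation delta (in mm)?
Model: a uniform prismatic bar under axial load, so delta = (P·L) / (A·E).
Convert to SI units:
  P = 353 kN = 353000 N
  E = 200 GPa = 2 × 10¹¹ Pa
Substitute:
  delta = (353000 × 4) / (0.00088 × (2 × 10¹¹))
  delta = 0.008023 m
Convert: delta = 0.008023 m = 8.023 mm
Final answer: delta = 8.023 mm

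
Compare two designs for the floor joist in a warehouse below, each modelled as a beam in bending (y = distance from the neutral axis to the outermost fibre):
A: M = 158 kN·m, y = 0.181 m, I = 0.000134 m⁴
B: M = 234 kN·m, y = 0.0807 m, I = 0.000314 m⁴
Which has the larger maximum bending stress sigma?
Model: a beam in bending (y = distance from the neutral axis to the outermost fibre), so sigma = (M·y) / I (SI units).
  A: sigma = (158000 × 0.181) / 0.000134 = 2.134 × 10⁸ Pa = 213.4 MPa
  B: sigma = (234000 × 0.0807) / 0.000314 = 6.014 × 10⁷ Pa = 60.14 MPa
213.4 MPa > 60.14 MPa, so A is larger.
Final answer: A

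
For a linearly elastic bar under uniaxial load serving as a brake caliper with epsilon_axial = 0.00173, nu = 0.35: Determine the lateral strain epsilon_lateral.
Model: a linearly elastic bar under uniaxial load, so epsilon_lateral = -nu·epsilon_axial.
Substitute:
  epsilon_lateral = -(0.35 × 0.00173)
  epsilon_lateral = -0.0006055
Final answer: epsilon_lateral = -0.0006055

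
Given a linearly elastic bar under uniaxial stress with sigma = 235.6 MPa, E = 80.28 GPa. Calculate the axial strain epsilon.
Model: a linearly elastic bar under uniaxial stress, so epsilon = sigma / E.
Convert to SI units:
  sigma = 235.6 MPa = 2.356 × 10⁸ Pa
  E = 80.28 GPa = 8.028 × 10¹⁰ Pa
Substitute:
  epsilon = (2.356 × 10⁸) / (8.028 × 10¹⁰)
  epsilon = 0.002935
Final answer: epsilon = 0.002935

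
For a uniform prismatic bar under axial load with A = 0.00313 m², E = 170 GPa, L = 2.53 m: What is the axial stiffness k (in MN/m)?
Model: a uniform prismatic bar under axial load, so k = (A·E) / L.
Convert to SI units:
  E = 170 GPa = 1.7 × 10¹¹ Pa
Substitute:
  k = (0.00313 × (1.7 × 10¹¹)) / 2.53
  k = 2.103 × 10⁸ N/m
Convert: k = 2.103 × 10⁸ N/m = 210.3 MN/m
Final answer: k = 210.3 MN/m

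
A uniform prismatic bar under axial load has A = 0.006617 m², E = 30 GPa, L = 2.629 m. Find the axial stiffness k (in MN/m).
Model: a uniform prismatic bar under axial load, so k = (A·E) / L.
Convert to SI units:
  E = 30 GPa = 3 × 10¹⁰ Pa
Substitute:
  k = (0.006617 × (3 × 10¹⁰)) / 2.629
  k = 7.551 × 10⁷ N/m
Convert: k = 7.551 × 10⁷ N/m = 75.51 MN/m
Final answer: k = 75.51 MN/m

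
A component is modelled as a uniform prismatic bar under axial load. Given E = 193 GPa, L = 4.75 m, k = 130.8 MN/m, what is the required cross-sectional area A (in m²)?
Model: a uniform prismatic bar under axial load, so k = (A·E) / L.
Solve for A: A = (k·L) / E.
Convert to SI units:
  E = 193 GPa = 1.93 × 10¹¹ Pa
  k = 130.8 MN/m = 1.308 × 10⁸ N/m
Substitute:
  A = ((1.308 × 10⁸) × 4.75) / (1.93 × 10¹¹)
  A = 0.003219 m²
Final answer: A = 0.003219 m²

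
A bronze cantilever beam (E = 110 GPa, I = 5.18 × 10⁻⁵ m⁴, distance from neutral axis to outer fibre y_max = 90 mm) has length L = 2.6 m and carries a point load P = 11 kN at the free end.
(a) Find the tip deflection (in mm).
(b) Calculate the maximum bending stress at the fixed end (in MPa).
(a) Tip deflection of a cantilever with an end point load: δ = P·L^3 / (3·E·I). Convert P = 11 kN = 11000 N, E = 110 GPa = 1.1 × 10¹¹ Pa.
  δ = (11000 × 2.6^3) / (3 × (1.1 × 10¹¹) × (5.18 × 10⁻⁵)) = 0.01131 m = 11.31 mm
(b) Maximum bending moment at the fixed end: M = P·L = 11000 × 2.6 = 28600 N·m. Convert y_max = 90 mm = 0.09 m.
  σ = M·y_max / I = (28600 × 0.09) / (5.18 × 10⁻⁵) = 4.969 × 10⁷ Pa = 49.69 MPa
Final answer: (a) δ = 11.31 mm, (b) σ = 49.69 MPa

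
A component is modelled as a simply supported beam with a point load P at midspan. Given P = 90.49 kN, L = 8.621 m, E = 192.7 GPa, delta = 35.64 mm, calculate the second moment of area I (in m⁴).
Model: a simply supported beam with a point load P at midspan, so delta = (P·L^3) / (48·E·I).
Solve for I: I = (P·L^3) / (48·delta·E).
Convert to SI units:
  P = 90.49 kN = 90490 N
  E = 192.7 GPa = 1.927 × 10¹¹ Pa
  delta = 35.64 mm = 0.03564 m
Substitute:
  I = (90490 × 8.621^3) / (48 × 0.03564 × (1.927 × 10¹¹))
  I = 0.0001759 m⁴
Final answer: I = 0.0001759 m⁴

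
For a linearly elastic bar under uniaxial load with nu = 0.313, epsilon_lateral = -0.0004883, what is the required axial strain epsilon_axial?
Model: a linearly elastic bar under uniaxial load, so epsilon_lateral = -nu·epsilon_axial.
Solve for epsilon_axial: epsilon_axial = -epsilon_lateral / nu.
Substitute:
  epsilon_axial = -(-0.0004883) / 0.313
  epsilon_axial = 0.00156
Final answer: epsilon_axial = 0.00156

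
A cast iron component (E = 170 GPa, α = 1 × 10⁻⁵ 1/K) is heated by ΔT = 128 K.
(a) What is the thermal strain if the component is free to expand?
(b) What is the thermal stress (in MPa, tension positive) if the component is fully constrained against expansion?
(a) Free thermal strain ε_th = α·ΔT = (1 × 10⁻⁵) × 128 = 0.00128
(b) Fully constrained, the expansion is suppressed, so σ = -E·α·ΔT. Convert E = 170 GPa = 1.7 × 10¹¹ Pa.
  σ = -(1.7 × 10¹¹) × (1 × 10⁻⁵) × 128 = -2.176 × 10⁸ Pa = -217.6 MPa (compressive)
Final answer: (a) ε_th = 0.00128, (b) σ = -217.6 MPa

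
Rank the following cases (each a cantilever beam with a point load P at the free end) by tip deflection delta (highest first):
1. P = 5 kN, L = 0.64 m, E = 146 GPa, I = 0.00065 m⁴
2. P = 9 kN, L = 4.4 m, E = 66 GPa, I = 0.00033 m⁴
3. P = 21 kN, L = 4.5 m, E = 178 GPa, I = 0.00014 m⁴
Model: a cantilever beam with a point load P at the free end, so delta = (P·L^3) / (3·E·I) (SI units).
  Case 1: delta = (5000 × 0.64^3) / (3 × (1.46 × 10¹¹) × 0.00065) = 4.604 × 10⁻⁶ m = 0.004604 mm
  Case 2: delta = (9000 × 4.4^3) / (3 × (6.6 × 10¹⁰) × 0.00033) = 0.01173 m = 11.73 mm
  Case 3: delta = (21000 × 4.5^3) / (3 × (1.78 × 10¹¹) × 0.00014) = 0.0256 m = 25.6 mm
Ordering: 25.6 mm (case 3) > 11.73 mm (case 2) > 0.004604 mm (case 1)
Final answer: 3, 2, 1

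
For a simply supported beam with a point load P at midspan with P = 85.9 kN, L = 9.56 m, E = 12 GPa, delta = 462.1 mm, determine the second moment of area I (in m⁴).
Model: a simply supported beam with a point load P at midspan, so delta = (P·L^3) / (48·E·I).
Solve for I: I = (P·L^3) / (48·delta·E).
Convert to SI units:
  P = 85.9 kN = 85900 N
  E = 12 GPa = 1.2 × 10¹⁰ Pa
  delta = 462.1 mm = 0.4621 m
Substitute:
  I = (85900 × 9.56^3) / (48 × 0.4621 × (1.2 × 10¹⁰))
  I = 0.000282 m⁴
Final answer: I = 0.000282 m⁴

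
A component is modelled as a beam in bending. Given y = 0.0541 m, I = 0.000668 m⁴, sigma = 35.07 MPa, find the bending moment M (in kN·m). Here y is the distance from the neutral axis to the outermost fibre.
Model: a beam in bending, so sigma = (M·y) / I.
Solve for M: M = (sigma·I) / y.
Convert to SI units:
  sigma = 35.07 MPa = 3.507 × 10⁷ Pa
Substitute:
  M = ((3.507 × 10⁷) × 0.000668) / 0.0541
  M = 433000 N·m
Convert: M = 433000 N·m = 433 kN·m
Final answer: M = 433 kN·m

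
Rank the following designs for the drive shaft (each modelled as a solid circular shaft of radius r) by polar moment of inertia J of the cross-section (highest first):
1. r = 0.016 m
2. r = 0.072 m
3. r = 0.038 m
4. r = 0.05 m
Model: a solid circular shaft of radius r, so J = (π·r^4) / 2 (SI units).
  Case 1: J = (π × 0.016^4) / 2 = 1.029 × 10⁻⁷ m⁴
  Case 2: J = (π × 0.072^4) / 2 = 4.221 × 10⁻⁵ m⁴
  Case 3: J = (π × 0.038^4) / 2 = 3.275 × 10⁻⁶ m⁴
  Case 4: J = (π × 0.05^4) / 2 = 9.817 × 10⁻⁶ m⁴
Ordering: 4.221 × 10⁻⁵ m⁴ (case 2) > 9.817 × 10⁻⁶ m⁴ (case 4) > 3.275 × 10⁻⁶ m⁴ (case 3) > 1.029 × 10⁻⁷ m⁴ (case 1)
Final answer: 2, 4, 3, 1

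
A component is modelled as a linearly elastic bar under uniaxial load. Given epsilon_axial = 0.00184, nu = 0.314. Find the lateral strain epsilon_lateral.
Model: a linearly elastic bar under uniaxial load, so epsilon_lateral = -nu·epsilon_axial.
Substitute:
  epsilon_lateral = -(0.314 × 0.00184)
  epsilon_lateral = -0.0005778
Final answer: epsilon_lateral = -0.0005778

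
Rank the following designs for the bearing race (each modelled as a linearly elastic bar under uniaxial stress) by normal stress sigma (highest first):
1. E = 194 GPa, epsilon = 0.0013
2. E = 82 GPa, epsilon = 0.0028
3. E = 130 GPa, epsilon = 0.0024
Model: a linearly elastic bar under uniaxial stress, so sigma = E·epsilon (SI units).
  Case 1: sigma = (1.94 × 10¹¹) × 0.0013 = 2.522 × 10⁸ Pa = 252.2 MPa
  Case 2: sigma = (8.2 × 10¹⁰) × 0.0028 = 2.296 × 10⁸ Pa = 229.6 MPa
  Case 3: sigma = (1.3 × 10¹¹) × 0.0024 = 3.12 × 10⁸ Pa = 312 MPa
Ordering: 312 MPa (case 3) > 252.2 MPa (case 1) > 229.6 MPa (case 2)
Final answer: 3, 1, 2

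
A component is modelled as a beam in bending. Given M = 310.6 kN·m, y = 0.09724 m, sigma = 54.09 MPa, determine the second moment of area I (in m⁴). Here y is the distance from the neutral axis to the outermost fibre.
Model: a beam in bending, so sigma = (M·y) / I.
Solve for I: I = (M·y) / sigma.
Convert to SI units:
  M = 310.6 kN·m = 310600 N·m
  sigma = 54.09 MPa = 5.409 × 10⁷ Pa
Substitute:
  I = (310600 × 0.09724) / (5.409 × 10⁷)
  I = 0.0005584 m⁴
Final answer: I = 0.0005584 m⁴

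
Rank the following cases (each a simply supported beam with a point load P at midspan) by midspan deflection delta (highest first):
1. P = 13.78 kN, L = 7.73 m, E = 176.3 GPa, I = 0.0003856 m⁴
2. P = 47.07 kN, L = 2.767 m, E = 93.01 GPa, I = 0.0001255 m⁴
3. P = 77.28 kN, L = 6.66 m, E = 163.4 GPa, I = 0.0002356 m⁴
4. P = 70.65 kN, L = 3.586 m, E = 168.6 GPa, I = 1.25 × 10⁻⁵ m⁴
Model: a simply supported beam with a point load P at midspan, so delta = (P·L^3) / (48·E·I) (SI units).
  Case 1: delta = (13780 × 7.73^3) / (48 × (1.763 × 10¹¹) × 0.0003856) = 0.001951 m = 1.951 mm
  Case 2: delta = (47070 × 2.767^3) / (48 × (9.301 × 10¹⁰) × 0.0001255) = 0.00178 m = 1.78 mm
  Case 3: delta = (77280 × 6.66^3) / (48 × (1.634 × 10¹¹) × 0.0002356) = 0.01235 m = 12.35 mm
  Case 4: delta = (70650 × 3.586^3) / (48 × (1.686 × 10¹¹) × (1.25 × 10⁻⁵)) = 0.03221 m = 32.21 mm
Ordering: 32.21 mm (case 4) > 12.35 mm (case 3) > 1.951 mm (case 1) > 1.78 mm (case 2)
Final answer: 4, 3, 1, 2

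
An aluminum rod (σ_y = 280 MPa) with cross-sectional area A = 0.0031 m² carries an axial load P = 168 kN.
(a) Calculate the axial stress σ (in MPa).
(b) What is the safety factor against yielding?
(a) Axial stress σ = P/A. Convert P = 168 kN = 168000 N.
  σ = 168000 / 0.0031 = 5.419 × 10⁷ Pa = 54.19 MPa
(b) Safety factor SF = σ_y/σ = 280 / 54.19 = 5.167
Final answer: (a) σ = 54.19 MPa, (b) SF = 5.167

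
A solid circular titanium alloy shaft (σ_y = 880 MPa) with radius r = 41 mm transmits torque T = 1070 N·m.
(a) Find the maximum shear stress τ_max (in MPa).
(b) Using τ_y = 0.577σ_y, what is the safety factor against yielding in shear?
(a) For a solid circular shaft, τ_max = T·r/J with J = π·r^4/2, i.e. τ_max = 2·T / (π·r^3). Convert r = 41 mm = 0.041 m.
  τ_max = (2 × 1070) / (π × 0.041^3) = 9.884 × 10⁶ Pa = 9.884 MPa
(b) τ_y = 0.577 × 880 = 507.76 MPa
  SF = τ_y/τ_max = 507.76 / 9.884 = 51.37
Final answer: (a) τ_max = 9.884 MPa, (b) SF = 51.37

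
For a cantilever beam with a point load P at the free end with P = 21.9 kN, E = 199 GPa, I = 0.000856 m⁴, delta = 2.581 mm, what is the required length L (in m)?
Model: a cantilever beam with a point load P at the free end, so delta = (P·L^3) / (3·E·I).
Solve for L: L = ((3·delta·E·I) / P)^(1/3).
Convert to SI units:
  P = 21.9 kN = 21900 N
  E = 199 GPa = 1.99 × 10¹¹ Pa
  delta = 2.581 mm = 0.002581 m
Substitute:
  L = ((3 × 0.002581 × (1.99 × 10¹¹) × 0.000856) / 21900)^(1/3)
  L = 3.92 m
Final answer: L = 3.92 m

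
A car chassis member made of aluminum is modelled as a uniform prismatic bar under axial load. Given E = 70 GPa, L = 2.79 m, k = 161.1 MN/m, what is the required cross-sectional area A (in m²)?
Model: a uniform prismatic bar under axial load, so k = (A·E) / L.
Solve for A: A = (k·L) / E.
Convert to SI units:
  E = 70 GPa = 7 × 10¹⁰ Pa
  k = 161.1 MN/m = 1.611 × 10⁸ N/m
Substitute:
  A = ((1.611 × 10⁸) × 2.79) / (7 × 10¹⁰)
  A = 0.006421 m²
Final answer: A = 0.006421 m²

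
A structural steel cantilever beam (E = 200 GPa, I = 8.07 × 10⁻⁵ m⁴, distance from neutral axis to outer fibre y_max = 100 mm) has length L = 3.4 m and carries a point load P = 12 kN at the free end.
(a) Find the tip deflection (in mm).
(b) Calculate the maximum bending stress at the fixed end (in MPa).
(a) Tip deflection of a cantilever with an end point load: δ = P·L^3 / (3·E·I). Convert P = 12 kN = 12000 N, E = 200 GPa = 2 × 10¹¹ Pa.
  δ = (12000 × 3.4^3) / (3 × (2 × 10¹¹) × (8.07 × 10⁻⁵)) = 0.009741 m = 9.741 mm
(b) Maximum bending moment at the fixed end: M = P·L = 12000 × 3.4 = 40800 N·m. Convert y_max = 100 mm = 0.1 m.
  σ = M·y_max / I = (40800 × 0.1) / (8.07 × 10⁻⁵) = 5.056 × 10⁷ Pa = 50.56 MPa
Final answer: (a) δ = 9.741 mm, (b) σ = 50.56 MPa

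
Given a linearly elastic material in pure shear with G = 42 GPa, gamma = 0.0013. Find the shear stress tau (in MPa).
Model: a linearly elastic material in pure shear, so tau = G·gamma.
Convert to SI units:
  G = 42 GPa = 4.2 × 10¹⁰ Pa
Substitute:
  tau = (4.2 × 10¹⁰) × 0.0013
  tau = 5.46 × 10⁷ Pa
Convert: tau = 5.46 × 10⁷ Pa = 54.6 MPa
Final answer: tau = 54.6 MPa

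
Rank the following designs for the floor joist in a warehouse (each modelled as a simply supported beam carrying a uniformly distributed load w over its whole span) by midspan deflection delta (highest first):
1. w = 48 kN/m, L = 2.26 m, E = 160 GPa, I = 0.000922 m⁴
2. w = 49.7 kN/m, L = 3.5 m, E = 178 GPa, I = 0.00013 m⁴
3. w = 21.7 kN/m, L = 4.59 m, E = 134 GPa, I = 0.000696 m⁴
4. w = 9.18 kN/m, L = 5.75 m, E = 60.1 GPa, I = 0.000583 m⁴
Model: a simply supported beam carrying a uniformly distributed load w over its whole span, so delta = (5·w·L^4) / (384·E·I) (SI units).
  Case 1: delta = (5 × 48000 × 2.26^4) / (384 × (1.6 × 10¹¹) × 0.000922) = 0.0001105 m = 0.1105 mm
  Case 2: delta = (5 × 49700 × 3.5^4) / (384 × (1.78 × 10¹¹) × 0.00013) = 0.004197 m = 4.197 mm
  Case 3: delta = (5 × 21700 × 4.59^4) / (384 × (1.34 × 10¹¹) × 0.000696) = 0.001345 m = 1.345 mm
  Case 4: delta = (5 × 9180 × 5.75^4) / (384 × (6.01 × 10¹⁰) × 0.000583) = 0.003729 m = 3.729 mm
Ordering: 4.197 mm (case 2) > 3.729 mm (case 4) > 1.345 mm (case 3) > 0.1105 mm (case 1)
Final answer: 2, 4, 3, 1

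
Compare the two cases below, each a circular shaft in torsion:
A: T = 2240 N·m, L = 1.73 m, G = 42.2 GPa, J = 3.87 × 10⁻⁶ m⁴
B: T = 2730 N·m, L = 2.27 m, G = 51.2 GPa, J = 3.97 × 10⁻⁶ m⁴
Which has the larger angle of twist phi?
Model: a circular shaft in torsion, so phi = (T·L) / (G·J) (SI units).
  A: phi = (2240 × 1.73) / ((4.22 × 10¹⁰) × (3.87 × 10⁻⁶)) = 0.02373 rad = 1.36°
  B: phi = (2730 × 2.27) / ((5.12 × 10¹⁰) × (3.97 × 10⁻⁶)) = 0.03049 rad = 1.747°
1.747° > 1.36°, so B is larger.
Final answer: B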